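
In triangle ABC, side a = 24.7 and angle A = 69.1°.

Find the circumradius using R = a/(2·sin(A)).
R = a/(2·sin(A)) = 24.7/(2·sin(69.1°))
sin(69.1°) ≈ 0.934204
R ≈ 24.7/(2·0.934204) = 24.7/1.86841 ≈ 13.2198

R = 13.22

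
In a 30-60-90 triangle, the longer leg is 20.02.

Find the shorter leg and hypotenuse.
In a 30-60-90 triangle the sides are in ratio 1 : √3 : 2, so short leg = long leg/√3 and hypotenuse = 2·(short leg).
Short leg = 20.02/√3 ≈ 20.02/1.73205 ≈ 11.5586
Hypotenuse = 2·11.5586 ≈ 23.1171

Short leg = 11.56, Hypotenuse = 23.12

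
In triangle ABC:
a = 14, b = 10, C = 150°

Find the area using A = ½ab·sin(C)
A = ½·a·b·sin(C) = ½·14·10·sin(150°)
sin(150°) ≈ 0.5
A ≈ ½·140·0.5 = 70·0.5 ≈ 35

Area = 35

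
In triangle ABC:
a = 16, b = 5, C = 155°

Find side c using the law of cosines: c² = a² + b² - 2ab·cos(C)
c² = 16² + 5² − 2·16·5·cos(155°)
cos(155°) ≈ -0.906308
c² ≈ 256 + 25 − 160·(-0.906308) ≈ 281 + 145.009 ≈ 426.009
c ≈ √426.009 ≈ 20.64

c = 20.64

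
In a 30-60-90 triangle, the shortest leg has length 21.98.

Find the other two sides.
In a 30-60-90 triangle the sides are in ratio 1 : √3 : 2 (short leg : long leg : hypotenuse).
Long leg = 21.98·√3 ≈ 21.98·1.73205 ≈ 38.0705
Hypotenuse = 2·21.98 = 43.96

Long leg = 21.98√3 = 38.07, Hypotenuse = 43.96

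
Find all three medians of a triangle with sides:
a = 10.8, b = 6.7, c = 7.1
Median formula: m_a = ½√(2b² + 2c² − a²) (and cyclically). a² = 116.64, b² = 44.89, c² = 50.41.
m_a = ½√(2·44.89 + 2·50.41 − 116.64) = ½√73.96 ≈ ½·8.6 ≈ 4.3
m_b = ½√(2·116.64 + 2·50.41 − 44.89) = ½√289.21 ≈ ½·17.0062 ≈ 8.50309
m_c = ½√(2·116.64 + 2·44.89 − 50.41) = ½√272.65 ≈ ½·16.5121 ≈ 8.25606

m_a = 4.3, m_b = 8.503, m_c = 8.256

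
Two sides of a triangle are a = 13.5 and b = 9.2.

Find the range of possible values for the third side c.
Triangle inequality: |a − b| < c < a + b
|a − b| = |13.5 − 9.2| = 4.3
a + b = 13.5 + 9.2 = 22.7

4.3 < c < 22.7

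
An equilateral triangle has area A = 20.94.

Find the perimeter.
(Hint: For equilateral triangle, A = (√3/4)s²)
A = (√3/4)s²  ⇒  s² = 4A/√3 = 4·20.94/√3 = 83.76/1.73205 ≈ 48.3589
s ≈ √48.3589 ≈ 6.95405
Perimeter = 3s ≈ 3·6.95405 ≈ 20.8622

Perimeter = 20.86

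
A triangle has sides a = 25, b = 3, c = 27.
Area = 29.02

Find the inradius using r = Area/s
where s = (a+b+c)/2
s = (25 + 3 + 27)/2 = 55/2 = 27.5
r = Area/s = 29.02/27.5 ≈ 1.05527

r = 1.055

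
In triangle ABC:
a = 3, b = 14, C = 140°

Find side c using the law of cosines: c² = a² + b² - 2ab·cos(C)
c² = 3² + 14² − 2·3·14·cos(140°)
cos(140°) ≈ -0.766044
c² ≈ 9 + 196 − 84·(-0.766044) ≈ 205 + 64.3477 ≈ 269.348
c ≈ √269.348 ≈ 16.4118

c = 16.41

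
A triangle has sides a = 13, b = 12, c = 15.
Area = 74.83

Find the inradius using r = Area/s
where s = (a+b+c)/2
s = (13 + 12 + 15)/2 = 40/2 = 20
r = Area/s = 74.83/20 ≈ 3.7415

r = 3.741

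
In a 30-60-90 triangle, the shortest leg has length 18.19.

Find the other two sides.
In a 30-60-90 triangle the sides are in ratio 1 : √3 : 2 (short leg : long leg : hypotenuse).
Long leg = 18.19·√3 ≈ 18.19·1.73205 ≈ 31.506
Hypotenuse = 2·18.19 = 36.38

Long leg = 18.19√3 = 31.51, Hypotenuse = 36.38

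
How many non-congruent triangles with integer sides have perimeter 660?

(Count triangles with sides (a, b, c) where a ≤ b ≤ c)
Let a ≤ b ≤ c with a + b + c = 660. The only binding inequality is a + b > c, i.e. 660 − c > c, so c < 660/2; and c ≥ 660/3 since c is the largest side.
So 220 ≤ c ≤ 329. For each c, b runs from ⌈(660 − c)/2⌉ up to c (then a = 660 − b − c satisfies 1 ≤ a ≤ b automatically), giving c − ⌈(660 − c)/2⌉ + 1 choices.
Summing over c: 1 + 2 + 4 + 5 + … + 163 + 164  (110 terms, c = 220, …, 329) = 9075
Check (closed form: nearest integer to p²/48 for even p, (p+3)²/48 for odd p): 660²/48 = 435600/48 ≈ 9075.00 → 9075

9075 triangles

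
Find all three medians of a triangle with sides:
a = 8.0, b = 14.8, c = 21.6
Median formula: m_a = ½√(2b² + 2c² − a²) (and cyclically). a² = 64, b² = 219.04, c² = 466.56.
m_a = ½√(2·219.04 + 2·466.56 − 64) = ½√1307.2 ≈ ½·36.1552 ≈ 18.0776
m_b = ½√(2·64 + 2·466.56 − 219.04) = ½√842.08 ≈ ½·29.0186 ≈ 14.5093
m_c = ½√(2·64 + 2·219.04 − 466.56) = ½√99.52 ≈ ½·9.97597 ≈ 4.98799

m_a = 18.08, m_b = 14.51, m_c = 4.988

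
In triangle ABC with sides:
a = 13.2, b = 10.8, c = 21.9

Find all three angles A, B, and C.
Law of cosines for each angle (a² = 174.24, b² = 116.64, c² = 479.61):
cos(A) = (b² + c² − a²)/(2bc) = (116.64 + 479.61 − 174.24)/(2·10.8·21.9) = 422.01/473.04 ≈ 0.892123  ⇒  A ≈ 26.8587°
cos(B) = (a² + c² − b²)/(2ac) = (174.24 + 479.61 − 116.64)/(2·13.2·21.9) = 537.21/578.16 ≈ 0.929172  ⇒  B ≈ 21.6939°
cos(C) = (a² + b² − c²)/(2ab) = (174.24 + 116.64 − 479.61)/(2·13.2·10.8) = -188.73/285.12 ≈ -0.661932  ⇒  C ≈ 131.447°
Check: A + B + C ≈ 180°

A = 26.86°, B = 21.69°, C = 131.4°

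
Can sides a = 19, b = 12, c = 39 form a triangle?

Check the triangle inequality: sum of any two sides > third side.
a + b vs c: 19 + 12 = 31 ≤ 39  ✗
a + c vs b: 19 + 39 = 58 > 12  ✓
b + c vs a: 12 + 39 = 51 > 19  ✓

No: 19 + 12 = 31 is not > 39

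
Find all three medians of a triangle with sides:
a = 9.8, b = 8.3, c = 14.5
Median formula: m_a = ½√(2b² + 2c² − a²) (and cyclically). a² = 96.04, b² = 68.89, c² = 210.25.
m_a = ½√(2·68.89 + 2·210.25 − 96.04) = ½√462.24 ≈ ½·21.4998 ≈ 10.7499
m_b = ½√(2·96.04 + 2·210.25 − 68.89) = ½√543.69 ≈ ½·23.3172 ≈ 11.6586
m_c = ½√(2·96.04 + 2·68.89 − 210.25) = ½√119.61 ≈ ½·10.9366 ≈ 5.46832

m_a = 10.75, m_b = 11.66, m_c = 5.468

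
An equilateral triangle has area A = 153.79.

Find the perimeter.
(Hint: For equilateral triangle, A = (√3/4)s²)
A = (√3/4)s²  ⇒  s² = 4A/√3 = 4·153.79/√3 = 615.16/1.73205 ≈ 355.163
s ≈ √355.163 ≈ 18.8458
Perimeter = 3s ≈ 3·18.8458 ≈ 56.5373

Perimeter = 56.54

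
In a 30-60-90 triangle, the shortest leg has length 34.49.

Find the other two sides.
In a 30-60-90 triangle the sides are in ratio 1 : √3 : 2 (short leg : long leg : hypotenuse).
Long leg = 34.49·√3 ≈ 34.49·1.73205 ≈ 59.7384
Hypotenuse = 2·34.49 = 68.98

Long leg = 34.49√3 = 59.74, Hypotenuse = 68.98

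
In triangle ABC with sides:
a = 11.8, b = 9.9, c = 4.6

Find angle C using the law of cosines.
c² = a² + b² − 2ab·cos(C)  ⇒  cos(C) = (a² + b² − c²)/(2ab)
cos(C) = (11.8² + 9.9² − 4.6²)/(2·11.8·9.9) = (139.24 + 98.01 − 21.16)/233.64 = 216.09/233.64 ≈ 0.924884
C = arccos(0.924884) ≈ 22.3491°

C = 22.35°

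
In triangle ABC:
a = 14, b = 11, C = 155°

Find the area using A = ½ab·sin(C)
A = ½·a·b·sin(C) = ½·14·11·sin(155°)
sin(155°) ≈ 0.422618
A ≈ ½·154·0.422618 = 77·0.422618 ≈ 32.5416

Area = 32.54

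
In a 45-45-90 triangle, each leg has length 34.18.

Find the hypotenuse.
In a 45-45-90 triangle the sides are in ratio 1 : 1 : √2, so hypotenuse = leg·√2.
Hypotenuse = 34.18·√2 ≈ 34.18·1.41421 ≈ 48.3378

Hypotenuse = 34.18√2 = 48.34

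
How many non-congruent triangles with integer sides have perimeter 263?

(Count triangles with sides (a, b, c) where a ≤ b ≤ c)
Let a ≤ b ≤ c with a + b + c = 263. The only binding inequality is a + b > c, i.e. 263 − c > c, so c < 263/2; and c ≥ 263/3 since c is the largest side.
So 88 ≤ c ≤ 131. For each c, b runs from ⌈(263 − c)/2⌉ up to c (then a = 263 − b − c satisfies 1 ≤ a ≤ b automatically), giving c − ⌈(263 − c)/2⌉ + 1 choices.
Summing over c: 1 + 3 + 4 + 6 + … + 64 + 66  (44 terms, c = 88, …, 131) = 1474
Check (closed form: nearest integer to p²/48 for even p, (p+3)²/48 for odd p): (263+3)²/48 = 266²/48 = 70756/48 ≈ 1474.08 → 1474

1474 triangles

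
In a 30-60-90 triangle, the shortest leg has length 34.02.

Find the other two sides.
In a 30-60-90 triangle the sides are in ratio 1 : √3 : 2 (short leg : long leg : hypotenuse).
Long leg = 34.02·√3 ≈ 34.02·1.73205 ≈ 58.9244
Hypotenuse = 2·34.02 = 68.04

Long leg = 34.02√3 = 58.92, Hypotenuse = 68.04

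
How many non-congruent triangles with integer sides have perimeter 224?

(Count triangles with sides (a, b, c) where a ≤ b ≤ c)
Let a ≤ b ≤ c with a + b + c = 224. The only binding inequality is a + b > c, i.e. 224 − c > c, so c < 224/2; and c ≥ 224/3 since c is the largest side.
So 75 ≤ c ≤ 111. For each c, b runs from ⌈(224 − c)/2⌉ up to c (then a = 224 − b − c satisfies 1 ≤ a ≤ b automatically), giving c − ⌈(224 − c)/2⌉ + 1 choices.
Summing over c: 1 + 3 + 4 + 6 + … + 54 + 55  (37 terms, c = 75, …, 111) = 1045
Check (closed form: nearest integer to p²/48 for even p, (p+3)²/48 for odd p): 224²/48 = 50176/48 ≈ 1045.33 → 1045

1045 triangles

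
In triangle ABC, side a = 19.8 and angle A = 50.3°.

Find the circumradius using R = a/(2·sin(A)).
R = a/(2·sin(A)) = 19.8/(2·sin(50.3°))
sin(50.3°) ≈ 0.7694
R ≈ 19.8/(2·0.7694) = 19.8/1.5388 ≈ 12.8672

R = 12.87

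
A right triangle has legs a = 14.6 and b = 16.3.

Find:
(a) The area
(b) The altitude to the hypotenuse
(a) The legs are perpendicular, so Area = ½·a·b = ½·14.6·16.3 = ½·237.98 = 118.99
(b) Hypotenuse c = √(a² + b²) = √(213.16 + 265.69) = √478.85 ≈ 21.8826
    Area = ½·c·h_c  ⇒  h_c = 2·Area/c = 237.98/21.8826 ≈ 10.8753

Area = 118.99, h_c = 10.88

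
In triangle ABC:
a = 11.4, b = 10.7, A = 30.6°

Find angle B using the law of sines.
a/sin(A) = b/sin(B)  ⇒  sin(B) = b·sin(A)/a = 10.7·sin(30.6°)/11.4
sin(30.6°) ≈ 0.509041
sin(B) ≈ 10.7·0.509041/11.4 ≈ 5.44674/11.4 ≈ 0.477784
B = arcsin(0.477784) ≈ 28.5408°
(Since b ≤ a we need B ≤ A, so the obtuse alternative 180° − 28.5408° ≈ 151.459° is rejected.)

B = 28.54°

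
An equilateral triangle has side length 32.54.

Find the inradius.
r = Area/s with s the semi-perimeter.
Area = (√3/4)·32.54² = (√3/4)·1058.8516 ≈ 0.433013·1058.8516 ≈ 458.496
s = 3·32.54/2 = 48.81
r ≈ 458.496/48.81 ≈ 9.39349
(Equivalently r = side/(2√3) = 32.54/3.4641 ≈ 9.39349.)

r = 9.393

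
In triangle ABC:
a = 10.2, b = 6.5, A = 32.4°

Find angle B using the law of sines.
a/sin(A) = b/sin(B)  ⇒  sin(B) = b·sin(A)/a = 6.5·sin(32.4°)/10.2
sin(32.4°) ≈ 0.535827
sin(B) ≈ 6.5·0.535827/10.2 ≈ 3.48287/10.2 ≈ 0.341458
B = arcsin(0.341458) ≈ 19.9657°
(Since b ≤ a we need B ≤ A, so the obtuse alternative 180° − 19.9657° ≈ 160.034° is rejected.)

B = 19.97°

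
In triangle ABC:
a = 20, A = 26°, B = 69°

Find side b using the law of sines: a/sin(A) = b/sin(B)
a/sin(A) = b/sin(B)  ⇒  b = a·sin(B)/sin(A) = 20·sin(69°)/sin(26°)
sin(69°) ≈ 0.93358, sin(26°) ≈ 0.438371
b ≈ 20·0.93358/0.438371 ≈ 18.6716/0.438371 ≈ 42.5932

b = 42.59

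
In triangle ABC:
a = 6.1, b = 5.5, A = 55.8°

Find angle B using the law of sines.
a/sin(A) = b/sin(B)  ⇒  sin(B) = b·sin(A)/a = 5.5·sin(55.8°)/6.1
sin(55.8°) ≈ 0.827081
sin(B) ≈ 5.5·0.827081/6.1 ≈ 4.54894/6.1 ≈ 0.745728
B = arcsin(0.745728) ≈ 48.2217°
(Since b ≤ a we need B ≤ A, so the obtuse alternative 180° − 48.2217° ≈ 131.778° is rejected.)

B = 48.22°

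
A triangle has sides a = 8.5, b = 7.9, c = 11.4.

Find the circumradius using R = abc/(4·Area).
First find the area with Heron's formula.
s = (8.5 + 7.9 + 11.4)/2 = 13.9
Area = √(s(s−a)(s−b)(s−c)) = √(13.9·5.4·6·2.5) ≈ √1125.9 ≈ 33.5544
abc = 8.5·7.9·11.4 = 765.51
R = abc/(4·Area) ≈ 765.51/(4·33.5544) = 765.51/134.218 ≈ 5.70349

R = 5.703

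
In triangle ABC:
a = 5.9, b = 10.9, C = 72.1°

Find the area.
Two sides and the included angle (SAS): A = ½·a·b·sin(C) = ½·5.9·10.9·sin(72.1°)
sin(72.1°) ≈ 0.951594
A ≈ ½·64.31·0.951594 = 32.155·0.951594 ≈ 30.5985

Area = 30.6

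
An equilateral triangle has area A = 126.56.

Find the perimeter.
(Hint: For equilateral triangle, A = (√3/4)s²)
A = (√3/4)s²  ⇒  s² = 4A/√3 = 4·126.56/√3 = 506.24/1.73205 ≈ 292.278
s ≈ √292.278 ≈ 17.0961
Perimeter = 3s ≈ 3·17.0961 ≈ 51.2884

Perimeter = 51.29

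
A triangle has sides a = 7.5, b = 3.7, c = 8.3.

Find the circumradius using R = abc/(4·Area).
First find the area with Heron's formula.
s = (7.5 + 3.7 + 8.3)/2 = 9.75
Area = √(s(s−a)(s−b)(s−c)) = √(9.75·2.25·6.05·1.45) ≈ √192.447 ≈ 13.8725
abc = 7.5·3.7·8.3 = 230.325
R = abc/(4·Area) ≈ 230.325/(4·13.8725) = 230.325/55.4901 ≈ 4.15074

R = 4.151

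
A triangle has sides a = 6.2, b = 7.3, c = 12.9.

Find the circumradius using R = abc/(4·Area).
First find the area with Heron's formula.
s = (6.2 + 7.3 + 12.9)/2 = 13.2
Area = √(s(s−a)(s−b)(s−c)) = √(13.2·7·5.9·0.3) ≈ √163.548 ≈ 12.7886
abc = 6.2·7.3·12.9 = 583.854
R = abc/(4·Area) ≈ 583.854/(4·12.7886) = 583.854/51.1544 ≈ 11.4136

R = 11.41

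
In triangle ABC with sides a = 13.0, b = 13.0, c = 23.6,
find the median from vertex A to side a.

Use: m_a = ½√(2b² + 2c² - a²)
m_a = ½√(2·13.0² + 2·23.6² − 13.0²) = ½√(2·169 + 2·556.96 − 169) = ½√(338 + 1113.92 − 169) = ½√1282.92
√1282.92 ≈ 35.8179, so m_a ≈ 17.9089

m_a = 17.91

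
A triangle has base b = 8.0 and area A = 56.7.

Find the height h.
A = ½·b·h  ⇒  h = 2A/b = 2·56.7/8.0 = 113.4/8.0 ≈ 14.175

h = 14.18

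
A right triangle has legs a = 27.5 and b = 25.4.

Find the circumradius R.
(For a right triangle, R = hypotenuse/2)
Hypotenuse c = √(a² + b²) = √(756.25 + 645.16) = √1401.41 ≈ 37.4354
R = c/2 ≈ 37.4354/2 ≈ 18.7177

R = 18.72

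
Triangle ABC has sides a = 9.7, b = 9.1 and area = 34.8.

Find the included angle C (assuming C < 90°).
Area = ½·a·b·sin(C)  ⇒  sin(C) = 2·Area/(a·b) = 2·34.8/(9.7·9.1) = 69.6/88.27 ≈ 0.78849
C = arcsin(0.78849) ≈ 52.0446° (taking the acute solution since C < 90°)

C = 52.04°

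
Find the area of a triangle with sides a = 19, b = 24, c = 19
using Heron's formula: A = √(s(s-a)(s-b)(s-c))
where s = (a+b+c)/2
s = (19 + 24 + 19)/2 = 62/2 = 31
s − a = 12, s − b = 7, s − c = 12
s(s−a)(s−b)(s−c) = 31·12·7·12 = 31248
Area = √31248 ≈ 176.771

s = 31.0, Area = 176.8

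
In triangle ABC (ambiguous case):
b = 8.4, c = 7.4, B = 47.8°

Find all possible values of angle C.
b/sin(B) = c/sin(C)  ⇒  sin(C) = c·sin(B)/b = 7.4·sin(47.8°)/8.4
sin(47.8°) ≈ 0.740805
sin(C) ≈ 7.4·0.740805/8.4 ≈ 5.48195/8.4 ≈ 0.652614
Candidate 1: C₁ = arcsin(0.652614) ≈ 40.7389°  →  A = 180° − 47.8° − 40.7389° ≈ 91.4611° > 0, valid
Candidate 2: C₂ = 180° − C₁ ≈ 139.261°  →  A = 180° − 47.8° − 139.261° ≈ -7.0611° ≤ 0, not a valid triangle

C = 40.74° (one solution)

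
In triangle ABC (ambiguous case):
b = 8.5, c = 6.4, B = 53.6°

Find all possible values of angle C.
b/sin(B) = c/sin(C)  ⇒  sin(C) = c·sin(B)/b = 6.4·sin(53.6°)/8.5
sin(53.6°) ≈ 0.804894
sin(C) ≈ 6.4·0.804894/8.5 ≈ 5.15132/8.5 ≈ 0.606038
Candidate 1: C₁ = arcsin(0.606038) ≈ 37.3035°  →  A = 180° − 53.6° − 37.3035° ≈ 89.0965° > 0, valid
Candidate 2: C₂ = 180° − C₁ ≈ 142.696°  →  A = 180° − 53.6° − 142.696° ≈ -16.2965° ≤ 0, not a valid triangle

C = 37.3° (one solution)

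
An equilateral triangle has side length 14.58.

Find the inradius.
r = Area/s with s the semi-perimeter.
Area = (√3/4)·14.58² = (√3/4)·212.5764 ≈ 0.433013·212.5764 ≈ 92.0483
s = 3·14.58/2 = 21.87
r ≈ 92.0483/21.87 ≈ 4.20888
(Equivalently r = side/(2√3) = 14.58/3.4641 ≈ 4.20888.)

r = 4.209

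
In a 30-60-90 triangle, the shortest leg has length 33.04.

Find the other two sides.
In a 30-60-90 triangle the sides are in ratio 1 : √3 : 2 (short leg : long leg : hypotenuse).
Long leg = 33.04·√3 ≈ 33.04·1.73205 ≈ 57.227
Hypotenuse = 2·33.04 = 66.08

Long leg = 33.04√3 = 57.23, Hypotenuse = 66.08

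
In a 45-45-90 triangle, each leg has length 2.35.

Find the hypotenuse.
In a 45-45-90 triangle the sides are in ratio 1 : 1 : √2, so hypotenuse = leg·√2.
Hypotenuse = 2.35·√2 ≈ 2.35·1.41421 ≈ 3.3234

Hypotenuse = 2.35√2 = 3.323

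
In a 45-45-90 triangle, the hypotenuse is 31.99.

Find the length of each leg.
In a 45-45-90 triangle hypotenuse = leg·√2, so leg = hypotenuse/√2.
Leg = 31.99/√2 ≈ 31.99/1.41421 ≈ 22.6203

Each leg = 22.62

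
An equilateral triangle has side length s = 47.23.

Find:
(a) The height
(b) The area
(a) The height splits the triangle into two 30-60-90 halves: h = s·√3/2 = 47.23·1.73205/2 ≈ 81.8048/2 ≈ 40.9024
(b) Area = (√3/4)·s² = (√3/4)·47.23² = (√3/4)·2230.6729 ≈ 0.433013·2230.6729 ≈ 965.91

Height = 40.9, Area = 965.9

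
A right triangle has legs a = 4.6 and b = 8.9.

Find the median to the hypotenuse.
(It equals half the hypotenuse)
Hypotenuse c = √(a² + b²) = √(21.16 + 79.21) = √100.37 ≈ 10.0185
Median to hypotenuse = c/2 ≈ 10.0185/2 ≈ 5.00924

Median = 5.009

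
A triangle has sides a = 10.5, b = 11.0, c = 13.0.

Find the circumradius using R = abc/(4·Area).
First find the area with Heron's formula.
s = (10.5 + 11.0 + 13.0)/2 = 17.25
Area = √(s(s−a)(s−b)(s−c)) = √(17.25·6.75·6.25·4.25) ≈ √3092.87 ≈ 55.6136
abc = 10.5·11.0·13.0 = 1501.5
R = abc/(4·Area) ≈ 1501.5/(4·55.6136) = 1501.5/222.454 ≈ 6.7497

R = 6.75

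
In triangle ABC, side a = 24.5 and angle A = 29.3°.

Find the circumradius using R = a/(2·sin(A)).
R = a/(2·sin(A)) = 24.5/(2·sin(29.3°))
sin(29.3°) ≈ 0.489382
R ≈ 24.5/(2·0.489382) = 24.5/0.978765 ≈ 25.0315

R = 25.03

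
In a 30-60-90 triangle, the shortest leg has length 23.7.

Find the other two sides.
In a 30-60-90 triangle the sides are in ratio 1 : √3 : 2 (short leg : long leg : hypotenuse).
Long leg = 23.7·√3 ≈ 23.7·1.73205 ≈ 41.0496
Hypotenuse = 2·23.7 = 47.4

Long leg = 23.7√3 = 41.05, Hypotenuse = 47.4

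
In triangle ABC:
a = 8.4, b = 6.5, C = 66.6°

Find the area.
Two sides and the included angle (SAS): A = ½·a·b·sin(C) = ½·8.4·6.5·sin(66.6°)
sin(66.6°) ≈ 0.917755
A ≈ ½·54.6·0.917755 = 27.3·0.917755 ≈ 25.0547

Area = 25.05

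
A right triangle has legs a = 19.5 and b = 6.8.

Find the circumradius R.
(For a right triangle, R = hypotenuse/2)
Hypotenuse c = √(a² + b²) = √(380.25 + 46.24) = √426.49 ≈ 20.6516
R = c/2 ≈ 20.6516/2 ≈ 10.3258

R = 10.33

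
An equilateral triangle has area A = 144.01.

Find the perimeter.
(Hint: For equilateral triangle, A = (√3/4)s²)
A = (√3/4)s²  ⇒  s² = 4A/√3 = 4·144.01/√3 = 576.04/1.73205 ≈ 332.577
s ≈ √332.577 ≈ 18.2367
Perimeter = 3s ≈ 3·18.2367 ≈ 54.7101

Perimeter = 54.71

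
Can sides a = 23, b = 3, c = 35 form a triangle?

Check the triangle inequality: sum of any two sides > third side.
a + b vs c: 23 + 3 = 26 ≤ 35  ✗
a + c vs b: 23 + 35 = 58 > 3  ✓
b + c vs a: 3 + 35 = 38 > 23  ✓

No: 23 + 3 = 26 is not > 35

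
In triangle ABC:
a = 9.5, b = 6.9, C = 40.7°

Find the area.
Two sides and the included angle (SAS): A = ½·a·b·sin(C) = ½·9.5·6.9·sin(40.7°)
sin(40.7°) ≈ 0.652098
A ≈ ½·65.55·0.652098 = 32.775·0.652098 ≈ 21.3725

Area = 21.37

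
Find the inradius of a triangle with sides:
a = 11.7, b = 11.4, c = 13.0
r = Area/s where s is the semi-perimeter.
s = (11.7 + 11.4 + 13.0)/2 = 36.1/2 = 18.05
Area = √(s(s−a)(s−b)(s−c)) = √(18.05·6.35·6.65·5.05) ≈ √3849.14 ≈ 62.0415
r ≈ 62.0415/18.05 ≈ 3.4372

r = 3.437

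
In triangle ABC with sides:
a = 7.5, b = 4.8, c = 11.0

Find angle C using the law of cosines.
c² = a² + b² − 2ab·cos(C)  ⇒  cos(C) = (a² + b² − c²)/(2ab)
cos(C) = (7.5² + 4.8² − 11.0²)/(2·7.5·4.8) = (56.25 + 23.04 − 121)/72 = -41.71/72 ≈ -0.579306
C = arccos(-0.579306) ≈ 125.402°

C = 125.4°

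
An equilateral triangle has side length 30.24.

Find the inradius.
r = Area/s with s the semi-perimeter.
Area = (√3/4)·30.24² = (√3/4)·914.4576 ≈ 0.433013·914.4576 ≈ 395.972
s = 3·30.24/2 = 45.36
r ≈ 395.972/45.36 ≈ 8.72954
(Equivalently r = side/(2√3) = 30.24/3.4641 ≈ 8.72954.)

r = 8.73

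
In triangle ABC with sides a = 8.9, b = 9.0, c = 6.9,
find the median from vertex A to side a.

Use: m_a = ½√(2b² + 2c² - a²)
m_a = ½√(2·9.0² + 2·6.9² − 8.9²) = ½√(2·81 + 2·47.61 − 79.21) = ½√(162 + 95.22 − 79.21) = ½√178.01
√178.01 ≈ 13.342, so m_a ≈ 6.67102

m_a = 6.671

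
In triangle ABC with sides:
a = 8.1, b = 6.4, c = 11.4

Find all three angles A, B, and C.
Law of cosines for each angle (a² = 65.61, b² = 40.96, c² = 129.96):
cos(A) = (b² + c² − a²)/(2bc) = (40.96 + 129.96 − 65.61)/(2·6.4·11.4) = 105.31/145.92 ≈ 0.721697  ⇒  A ≈ 43.8052°
cos(B) = (a² + c² − b²)/(2ac) = (65.61 + 129.96 − 40.96)/(2·8.1·11.4) = 154.61/184.68 ≈ 0.837178  ⇒  B ≈ 33.1567°
cos(C) = (a² + b² − c²)/(2ab) = (65.61 + 40.96 − 129.96)/(2·8.1·6.4) = -23.39/103.68 ≈ -0.225598  ⇒  C ≈ 103.038°
Check: A + B + C ≈ 180°

A = 43.81°, B = 33.16°, C = 103°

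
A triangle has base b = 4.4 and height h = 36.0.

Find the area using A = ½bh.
A = ½·b·h = ½·4.4·36.0 = ½·158.4 = 79.2

Area = 79.2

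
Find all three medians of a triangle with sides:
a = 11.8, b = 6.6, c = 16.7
Median formula: m_a = ½√(2b² + 2c² − a²) (and cyclically). a² = 139.24, b² = 43.56, c² = 278.89.
m_a = ½√(2·43.56 + 2·278.89 − 139.24) = ½√505.66 ≈ ½·22.4869 ≈ 11.2434
m_b = ½√(2·139.24 + 2·278.89 − 43.56) = ½√792.7 ≈ ½·28.1549 ≈ 14.0775
m_c = ½√(2·139.24 + 2·43.56 − 278.89) = ½√86.71 ≈ ½·9.31182 ≈ 4.65591

m_a = 11.24, m_b = 14.08, m_c = 4.656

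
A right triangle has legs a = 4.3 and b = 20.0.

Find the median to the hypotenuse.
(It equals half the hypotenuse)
Hypotenuse c = √(a² + b²) = √(18.49 + 400) = √418.49 ≈ 20.457
Median to hypotenuse = c/2 ≈ 20.457/2 ≈ 10.2285

Median = 10.23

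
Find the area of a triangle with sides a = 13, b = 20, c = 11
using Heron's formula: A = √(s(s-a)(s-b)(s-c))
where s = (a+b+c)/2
s = (13 + 20 + 11)/2 = 44/2 = 22
s − a = 9, s − b = 2, s − c = 11
s(s−a)(s−b)(s−c) = 22·9·2·11 = 4356
Area = √4356 ≈ 66

s = 22.0, Area = 66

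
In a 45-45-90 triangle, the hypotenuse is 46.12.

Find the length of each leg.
In a 45-45-90 triangle hypotenuse = leg·√2, so leg = hypotenuse/√2.
Leg = 46.12/√2 ≈ 46.12/1.41421 ≈ 32.6118

Each leg = 32.61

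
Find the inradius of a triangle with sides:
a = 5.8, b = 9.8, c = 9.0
r = Area/s where s is the semi-perimeter.
s = (5.8 + 9.8 + 9.0)/2 = 24.6/2 = 12.3
Area = √(s(s−a)(s−b)(s−c)) = √(12.3·6.5·2.5·3.3) ≈ √659.587 ≈ 25.6824
r ≈ 25.6824/12.3 ≈ 2.088

r = 2.088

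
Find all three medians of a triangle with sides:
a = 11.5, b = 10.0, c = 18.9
Median formula: m_a = ½√(2b² + 2c² − a²) (and cyclically). a² = 132.25, b² = 100, c² = 357.21.
m_a = ½√(2·100 + 2·357.21 − 132.25) = ½√782.17 ≈ ½·27.9673 ≈ 13.9837
m_b = ½√(2·132.25 + 2·357.21 − 100) = ½√878.92 ≈ ½·29.6466 ≈ 14.8233
m_c = ½√(2·132.25 + 2·100 − 357.21) = ½√107.29 ≈ ½·10.3581 ≈ 5.17904

m_a = 13.98, m_b = 14.82, m_c = 5.179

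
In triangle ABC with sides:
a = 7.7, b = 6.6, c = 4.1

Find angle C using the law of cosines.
c² = a² + b² − 2ab·cos(C)  ⇒  cos(C) = (a² + b² − c²)/(2ab)
cos(C) = (7.7² + 6.6² − 4.1²)/(2·7.7·6.6) = (59.29 + 43.56 − 16.81)/101.64 = 86.04/101.64 ≈ 0.846517
C = arccos(0.846517) ≈ 32.1652°

C = 32.17°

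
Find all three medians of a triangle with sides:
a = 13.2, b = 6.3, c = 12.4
Median formula: m_a = ½√(2b² + 2c² − a²) (and cyclically). a² = 174.24, b² = 39.69, c² = 153.76.
m_a = ½√(2·39.69 + 2·153.76 − 174.24) = ½√212.66 ≈ ½·14.5829 ≈ 7.29143
m_b = ½√(2·174.24 + 2·153.76 − 39.69) = ½√616.31 ≈ ½·24.8256 ≈ 12.4128
m_c = ½√(2·174.24 + 2·39.69 − 153.76) = ½√274.1 ≈ ½·16.556 ≈ 8.27798

m_a = 7.291, m_b = 12.41, m_c = 8.278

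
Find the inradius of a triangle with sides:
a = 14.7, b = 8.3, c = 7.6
r = Area/s where s is the semi-perimeter.
s = (14.7 + 8.3 + 7.6)/2 = 30.6/2 = 15.3
Area = √(s(s−a)(s−b)(s−c)) = √(15.3·0.6·7·7.7) ≈ √494.802 ≈ 22.2441
r ≈ 22.2441/15.3 ≈ 1.45387

r = 1.454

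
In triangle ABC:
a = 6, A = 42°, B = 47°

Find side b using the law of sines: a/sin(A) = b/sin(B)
a/sin(A) = b/sin(B)  ⇒  b = a·sin(B)/sin(A) = 6·sin(47°)/sin(42°)
sin(47°) ≈ 0.731354, sin(42°) ≈ 0.669131
b ≈ 6·0.731354/0.669131 ≈ 4.38812/0.669131 ≈ 6.55795

b = 6.558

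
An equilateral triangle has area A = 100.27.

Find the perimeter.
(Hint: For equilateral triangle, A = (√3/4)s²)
A = (√3/4)s²  ⇒  s² = 4A/√3 = 4·100.27/√3 = 401.08/1.73205 ≈ 231.564
s ≈ √231.564 ≈ 15.2172
Perimeter = 3s ≈ 3·15.2172 ≈ 45.6516

Perimeter = 45.65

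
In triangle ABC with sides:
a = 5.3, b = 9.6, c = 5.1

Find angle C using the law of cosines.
c² = a² + b² − 2ab·cos(C)  ⇒  cos(C) = (a² + b² − c²)/(2ab)
cos(C) = (5.3² + 9.6² − 5.1²)/(2·5.3·9.6) = (28.09 + 92.16 − 26.01)/101.76 = 94.24/101.76 ≈ 0.926101
C = arccos(0.926101) ≈ 22.1651°

C = 22.17°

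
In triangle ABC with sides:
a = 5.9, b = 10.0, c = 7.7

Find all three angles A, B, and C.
Law of cosines for each angle (a² = 34.81, b² = 100, c² = 59.29):
cos(A) = (b² + c² − a²)/(2bc) = (100 + 59.29 − 34.81)/(2·10.0·7.7) = 124.48/154 ≈ 0.808312  ⇒  A ≈ 36.0687°
cos(B) = (a² + c² − b²)/(2ac) = (34.81 + 59.29 − 100)/(2·5.9·7.7) = -5.9/90.86 ≈ -0.0649351  ⇒  B ≈ 93.7231°
cos(C) = (a² + b² − c²)/(2ab) = (34.81 + 100 − 59.29)/(2·5.9·10.0) = 75.52/118 ≈ 0.64  ⇒  C ≈ 50.2082°
Check: A + B + C ≈ 180°

A = 36.07°, B = 93.72°, C = 50.21°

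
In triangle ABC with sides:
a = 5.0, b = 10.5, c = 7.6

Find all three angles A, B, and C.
Law of cosines for each angle (a² = 25, b² = 110.25, c² = 57.76):
cos(A) = (b² + c² − a²)/(2bc) = (110.25 + 57.76 − 25)/(2·10.5·7.6) = 143.01/159.6 ≈ 0.896053  ⇒  A ≈ 26.356°
cos(B) = (a² + c² − b²)/(2ac) = (25 + 57.76 − 110.25)/(2·5.0·7.6) = -27.49/76 ≈ -0.361711  ⇒  B ≈ 111.205°
cos(C) = (a² + b² − c²)/(2ab) = (25 + 110.25 − 57.76)/(2·5.0·10.5) = 77.49/105 ≈ 0.738  ⇒  C ≈ 42.4387°
Check: A + B + C ≈ 180°

A = 26.36°, B = 111.2°, C = 42.44°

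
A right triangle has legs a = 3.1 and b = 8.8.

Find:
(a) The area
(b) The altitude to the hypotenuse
(a) The legs are perpendicular, so Area = ½·a·b = ½·3.1·8.8 = ½·27.28 = 13.64
(b) Hypotenuse c = √(a² + b²) = √(9.61 + 77.44) = √87.05 ≈ 9.33006
    Area = ½·c·h_c  ⇒  h_c = 2·Area/c = 27.28/9.33006 ≈ 2.92388

Area = 13.64, h_c = 2.924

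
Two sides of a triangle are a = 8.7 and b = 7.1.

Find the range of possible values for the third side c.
Triangle inequality: |a − b| < c < a + b
|a − b| = |8.7 − 7.1| = 1.6
a + b = 8.7 + 7.1 = 15.8

1.6 < c < 15.8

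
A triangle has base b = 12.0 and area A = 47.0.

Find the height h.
A = ½·b·h  ⇒  h = 2A/b = 2·47.0/12.0 = 94/12.0 ≈ 7.83333

h = 7.833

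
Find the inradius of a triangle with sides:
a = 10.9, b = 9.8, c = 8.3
r = Area/s where s is the semi-perimeter.
s = (10.9 + 9.8 + 8.3)/2 = 29/2 = 14.5
Area = √(s(s−a)(s−b)(s−c)) = √(14.5·3.6·4.7·6.2) ≈ √1521.11 ≈ 39.0014
r ≈ 39.0014/14.5 ≈ 2.68975

r = 2.69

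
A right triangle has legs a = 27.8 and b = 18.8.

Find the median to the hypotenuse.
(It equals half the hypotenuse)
Hypotenuse c = √(a² + b²) = √(772.84 + 353.44) = √1126.28 ≈ 33.5601
Median to hypotenuse = c/2 ≈ 33.5601/2 ≈ 16.78

Median = 16.78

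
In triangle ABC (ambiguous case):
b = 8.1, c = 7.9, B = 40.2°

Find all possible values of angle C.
b/sin(B) = c/sin(C)  ⇒  sin(C) = c·sin(B)/b = 7.9·sin(40.2°)/8.1
sin(40.2°) ≈ 0.645458
sin(C) ≈ 7.9·0.645458/8.1 ≈ 5.09912/8.1 ≈ 0.62952
Candidate 1: C₁ = arcsin(0.62952) ≈ 39.0148°  →  A = 180° − 40.2° − 39.0148° ≈ 100.785° > 0, valid
Candidate 2: C₂ = 180° − C₁ ≈ 140.985°  →  A = 180° − 40.2° − 140.985° ≈ -1.1852° ≤ 0, not a valid triangle

C = 39.01° (one solution)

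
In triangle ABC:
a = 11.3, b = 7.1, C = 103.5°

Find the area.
Two sides and the included angle (SAS): A = ½·a·b·sin(C) = ½·11.3·7.1·sin(103.5°)
sin(103.5°) ≈ 0.97237
A ≈ ½·80.23·0.97237 = 40.115·0.97237 ≈ 39.0066

Area = 39.01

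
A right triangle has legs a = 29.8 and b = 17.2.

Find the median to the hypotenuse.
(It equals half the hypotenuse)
Hypotenuse c = √(a² + b²) = √(888.04 + 295.84) = √1183.88 ≈ 34.4076
Median to hypotenuse = c/2 ≈ 34.4076/2 ≈ 17.2038

Median = 17.2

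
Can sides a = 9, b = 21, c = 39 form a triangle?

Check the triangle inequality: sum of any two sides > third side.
a + b vs c: 9 + 21 = 30 ≤ 39  ✗
a + c vs b: 9 + 39 = 48 > 21  ✓
b + c vs a: 21 + 39 = 60 > 9  ✓

No: 9 + 21 = 30 is not > 39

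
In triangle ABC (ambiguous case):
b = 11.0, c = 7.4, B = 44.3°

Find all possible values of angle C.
b/sin(B) = c/sin(C)  ⇒  sin(C) = c·sin(B)/b = 7.4·sin(44.3°)/11.0
sin(44.3°) ≈ 0.698415
sin(C) ≈ 7.4·0.698415/11.0 ≈ 5.16827/11.0 ≈ 0.469843
Candidate 1: C₁ = arcsin(0.469843) ≈ 28.0241°  →  A = 180° − 44.3° − 28.0241° ≈ 107.676° > 0, valid
Candidate 2: C₂ = 180° − C₁ ≈ 151.976°  →  A = 180° − 44.3° − 151.976° ≈ -16.2759° ≤ 0, not a valid triangle

C = 28.02° (one solution)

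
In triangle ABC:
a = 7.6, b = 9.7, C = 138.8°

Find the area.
Two sides and the included angle (SAS): A = ½·a·b·sin(C) = ½·7.6·9.7·sin(138.8°)
sin(138.8°) ≈ 0.658689
A ≈ ½·73.72·0.658689 = 36.86·0.658689 ≈ 24.2793

Area = 24.28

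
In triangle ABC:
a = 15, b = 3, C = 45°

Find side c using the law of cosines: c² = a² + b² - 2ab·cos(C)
c² = 15² + 3² − 2·15·3·cos(45°)
cos(45°) ≈ 0.707107
c² ≈ 225 + 9 − 90·(0.707107) ≈ 234 − 63.6396 ≈ 170.36
c ≈ √170.36 ≈ 13.0522

c = 13.05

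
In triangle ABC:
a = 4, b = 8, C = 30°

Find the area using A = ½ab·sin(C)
A = ½·a·b·sin(C) = ½·4·8·sin(30°)
sin(30°) ≈ 0.5
A ≈ ½·32·0.5 = 16·0.5 ≈ 8

Area = 8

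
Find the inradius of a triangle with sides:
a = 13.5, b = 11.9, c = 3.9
r = Area/s where s is the semi-perimeter.
s = (13.5 + 11.9 + 3.9)/2 = 29.3/2 = 14.65
Area = √(s(s−a)(s−b)(s−c)) = √(14.65·1.15·2.75·10.75) ≈ √498.054 ≈ 22.3171
r ≈ 22.3171/14.65 ≈ 1.52335

r = 1.523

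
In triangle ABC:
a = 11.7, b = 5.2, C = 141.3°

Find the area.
Two sides and the included angle (SAS): A = ½·a·b·sin(C) = ½·11.7·5.2·sin(141.3°)
sin(141.3°) ≈ 0.625243
A ≈ ½·60.84·0.625243 = 30.42·0.625243 ≈ 19.0199

Area = 19.02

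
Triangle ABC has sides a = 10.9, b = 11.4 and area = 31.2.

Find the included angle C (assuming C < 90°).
Area = ½·a·b·sin(C)  ⇒  sin(C) = 2·Area/(a·b) = 2·31.2/(10.9·11.4) = 62.4/124.26 ≈ 0.502173
C = arcsin(0.502173) ≈ 30.1439° (taking the acute solution since C < 90°)

C = 30.14°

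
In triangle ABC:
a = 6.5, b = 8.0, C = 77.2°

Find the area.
Two sides and the included angle (SAS): A = ½·a·b·sin(C) = ½·6.5·8.0·sin(77.2°)
sin(77.2°) ≈ 0.975149
A ≈ ½·52·0.975149 = 26·0.975149 ≈ 25.3539

Area = 25.35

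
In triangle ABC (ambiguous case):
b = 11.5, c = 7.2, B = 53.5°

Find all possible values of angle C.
b/sin(B) = c/sin(C)  ⇒  sin(C) = c·sin(B)/b = 7.2·sin(53.5°)/11.5
sin(53.5°) ≈ 0.803857
sin(C) ≈ 7.2·0.803857/11.5 ≈ 5.78777/11.5 ≈ 0.503284
Candidate 1: C₁ = arcsin(0.503284) ≈ 30.2175°  →  A = 180° − 53.5° − 30.2175° ≈ 96.2825° > 0, valid
Candidate 2: C₂ = 180° − C₁ ≈ 149.782°  →  A = 180° − 53.5° − 149.782° ≈ -23.2825° ≤ 0, not a valid triangle

C = 30.22° (one solution)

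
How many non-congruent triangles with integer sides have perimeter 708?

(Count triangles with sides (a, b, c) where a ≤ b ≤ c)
Let a ≤ b ≤ c with a + b + c = 708. The only binding inequality is a + b > c, i.e. 708 − c > c, so c < 708/2; and c ≥ 708/3 since c is the largest side.
So 236 ≤ c ≤ 353. For each c, b runs from ⌈(708 − c)/2⌉ up to c (then a = 708 − b − c satisfies 1 ≤ a ≤ b automatically), giving c − ⌈(708 − c)/2⌉ + 1 choices.
Summing over c: 1 + 2 + 4 + 5 + … + 175 + 176  (118 terms, c = 236, …, 353) = 10443
Check (closed form: nearest integer to p²/48 for even p, (p+3)²/48 for odd p): 708²/48 = 501264/48 ≈ 10443.00 → 10443

10443 triangles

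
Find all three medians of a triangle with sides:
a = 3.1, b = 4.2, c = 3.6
Median formula: m_a = ½√(2b² + 2c² − a²) (and cyclically). a² = 9.61, b² = 17.64, c² = 12.96.
m_a = ½√(2·17.64 + 2·12.96 − 9.61) = ½√51.59 ≈ ½·7.18262 ≈ 3.59131
m_b = ½√(2·9.61 + 2·12.96 − 17.64) = ½√27.5 ≈ ½·5.24404 ≈ 2.62202
m_c = ½√(2·9.61 + 2·17.64 − 12.96) = ½√41.54 ≈ ½·6.44515 ≈ 3.22258

m_a = 3.591, m_b = 2.622, m_c = 3.223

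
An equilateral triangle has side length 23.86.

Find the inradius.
r = Area/s with s the semi-perimeter.
Area = (√3/4)·23.86² = (√3/4)·569.2996 ≈ 0.433013·569.2996 ≈ 246.514
s = 3·23.86/2 = 35.79
r ≈ 246.514/35.79 ≈ 6.88779
(Equivalently r = side/(2√3) = 23.86/3.4641 ≈ 6.88779.)

r = 6.888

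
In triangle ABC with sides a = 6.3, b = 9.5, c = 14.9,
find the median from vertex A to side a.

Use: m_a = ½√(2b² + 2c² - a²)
m_a = ½√(2·9.5² + 2·14.9² − 6.3²) = ½√(2·90.25 + 2·222.01 − 39.69) = ½√(180.5 + 444.02 − 39.69) = ½√584.83
√584.83 ≈ 24.1833, so m_a ≈ 12.0916

m_a = 12.09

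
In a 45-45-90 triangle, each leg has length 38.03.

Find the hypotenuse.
In a 45-45-90 triangle the sides are in ratio 1 : 1 : √2, so hypotenuse = leg·√2.
Hypotenuse = 38.03·√2 ≈ 38.03·1.41421 ≈ 53.7825

Hypotenuse = 38.03√2 = 53.78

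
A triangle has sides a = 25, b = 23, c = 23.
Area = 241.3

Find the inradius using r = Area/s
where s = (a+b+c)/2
s = (25 + 23 + 23)/2 = 71/2 = 35.5
r = Area/s = 241.3/35.5 ≈ 6.79718

r = 6.797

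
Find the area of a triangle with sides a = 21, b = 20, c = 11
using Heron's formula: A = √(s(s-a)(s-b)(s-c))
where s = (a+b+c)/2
s = (21 + 20 + 11)/2 = 52/2 = 26
s − a = 5, s − b = 6, s − c = 15
s(s−a)(s−b)(s−c) = 26·5·6·15 = 11700
Area = √11700 ≈ 108.167

s = 26.0, Area = 108.2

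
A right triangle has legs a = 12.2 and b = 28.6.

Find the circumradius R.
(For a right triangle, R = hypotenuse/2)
Hypotenuse c = √(a² + b²) = √(148.84 + 817.96) = √966.8 ≈ 31.0934
R = c/2 ≈ 31.0934/2 ≈ 15.5467

R = 15.55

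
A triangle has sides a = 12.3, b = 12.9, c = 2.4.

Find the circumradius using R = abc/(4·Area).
First find the area with Heron's formula.
s = (12.3 + 12.9 + 2.4)/2 = 13.8
Area = √(s(s−a)(s−b)(s−c)) = √(13.8·1.5·0.9·11.4) ≈ √212.382 ≈ 14.5733
abc = 12.3·12.9·2.4 = 380.808
R = abc/(4·Area) ≈ 380.808/(4·14.5733) = 380.808/58.2933 ≈ 6.53262

R = 6.533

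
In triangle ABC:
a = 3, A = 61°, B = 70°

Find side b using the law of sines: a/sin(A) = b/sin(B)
a/sin(A) = b/sin(B)  ⇒  b = a·sin(B)/sin(A) = 3·sin(70°)/sin(61°)
sin(70°) ≈ 0.939693, sin(61°) ≈ 0.87462
b ≈ 3·0.939693/0.87462 ≈ 2.81908/0.87462 ≈ 3.2232

b = 3.223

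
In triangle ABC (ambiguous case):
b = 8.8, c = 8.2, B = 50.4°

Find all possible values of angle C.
b/sin(B) = c/sin(C)  ⇒  sin(C) = c·sin(B)/b = 8.2·sin(50.4°)/8.8
sin(50.4°) ≈ 0.770513
sin(C) ≈ 8.2·0.770513/8.8 ≈ 6.31821/8.8 ≈ 0.717978
Candidate 1: C₁ = arcsin(0.717978) ≈ 45.8878°  →  A = 180° − 50.4° − 45.8878° ≈ 83.7122° > 0, valid
Candidate 2: C₂ = 180° − C₁ ≈ 134.112°  →  A = 180° − 50.4° − 134.112° ≈ -4.5122° ≤ 0, not a valid triangle

C = 45.89° (one solution)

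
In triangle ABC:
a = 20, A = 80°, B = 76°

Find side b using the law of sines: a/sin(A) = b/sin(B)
a/sin(A) = b/sin(B)  ⇒  b = a·sin(B)/sin(A) = 20·sin(76°)/sin(80°)
sin(76°) ≈ 0.970296, sin(80°) ≈ 0.984808
b ≈ 20·0.970296/0.984808 ≈ 19.4059/0.984808 ≈ 19.7053

b = 19.71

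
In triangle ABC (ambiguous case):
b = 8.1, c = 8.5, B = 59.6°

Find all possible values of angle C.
b/sin(B) = c/sin(C)  ⇒  sin(C) = c·sin(B)/b = 8.5·sin(59.6°)/8.1
sin(59.6°) ≈ 0.862514
sin(C) ≈ 8.5·0.862514/8.1 ≈ 7.33137/8.1 ≈ 0.905107
Candidate 1: C₁ = arcsin(0.905107) ≈ 64.8377°  →  A = 180° − 59.6° − 64.8377° ≈ 55.5623° > 0, valid
Candidate 2: C₂ = 180° − C₁ ≈ 115.162°  →  A = 180° − 59.6° − 115.162° ≈ 5.23769° > 0, valid

C = 64.84° or C = 115.2° (two solutions)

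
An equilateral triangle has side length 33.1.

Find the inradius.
r = Area/s with s the semi-perimeter.
Area = (√3/4)·33.1² = (√3/4)·1095.61 ≈ 0.433013·1095.61 ≈ 474.413
s = 3·33.1/2 = 49.65
r ≈ 474.413/49.65 ≈ 9.55515
(Equivalently r = side/(2√3) = 33.1/3.4641 ≈ 9.55515.)

r = 9.555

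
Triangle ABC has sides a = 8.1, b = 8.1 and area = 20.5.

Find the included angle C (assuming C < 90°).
Area = ½·a·b·sin(C)  ⇒  sin(C) = 2·Area/(a·b) = 2·20.5/(8.1·8.1) = 41/65.61 ≈ 0.624905
C = arcsin(0.624905) ≈ 38.6752° (taking the acute solution since C < 90°)

C = 38.68°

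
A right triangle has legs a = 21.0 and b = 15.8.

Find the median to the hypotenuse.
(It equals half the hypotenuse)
Hypotenuse c = √(a² + b²) = √(441 + 249.64) = √690.64 ≈ 26.28
Median to hypotenuse = c/2 ≈ 26.28/2 ≈ 13.14

Median = 13.14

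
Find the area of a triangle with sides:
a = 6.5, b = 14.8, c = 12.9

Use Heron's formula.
s = (6.5 + 14.8 + 12.9)/2 = 34.2/2 = 17.1
s − a = 10.6, s − b = 2.3, s − c = 4.2
s(s−a)(s−b)(s−c) = 17.1·10.6·2.3·4.2 ≈ 1750.97
Area = √1750.97 ≈ 41.8446

Area = 41.84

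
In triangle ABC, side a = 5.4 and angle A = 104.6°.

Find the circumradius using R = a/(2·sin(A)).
R = a/(2·sin(A)) = 5.4/(2·sin(104.6°))
sin(104.6°) ≈ 0.967709
R ≈ 5.4/(2·0.967709) = 5.4/1.93542 ≈ 2.79009

R = 2.79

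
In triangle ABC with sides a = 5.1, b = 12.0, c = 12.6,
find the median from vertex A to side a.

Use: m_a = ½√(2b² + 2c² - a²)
m_a = ½√(2·12.0² + 2·12.6² − 5.1²) = ½√(2·144 + 2·158.76 − 26.01) = ½√(288 + 317.52 − 26.01) = ½√579.51
√579.51 ≈ 24.073, so m_a ≈ 12.0365

m_a = 12.04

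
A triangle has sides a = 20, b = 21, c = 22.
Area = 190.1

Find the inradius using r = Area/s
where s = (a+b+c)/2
s = (20 + 21 + 22)/2 = 63/2 = 31.5
r = Area/s = 190.1/31.5 ≈ 6.03492

r = 6.035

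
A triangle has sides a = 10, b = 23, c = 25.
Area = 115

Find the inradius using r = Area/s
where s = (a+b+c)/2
s = (10 + 23 + 25)/2 = 58/2 = 29
r = Area/s = 115/29 ≈ 3.96552

r = 3.966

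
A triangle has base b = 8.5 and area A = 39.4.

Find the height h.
A = ½·b·h  ⇒  h = 2A/b = 2·39.4/8.5 = 78.8/8.5 ≈ 9.27059

h = 9.271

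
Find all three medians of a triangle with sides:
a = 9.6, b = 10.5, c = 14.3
Median formula: m_a = ½√(2b² + 2c² − a²) (and cyclically). a² = 92.16, b² = 110.25, c² = 204.49.
m_a = ½√(2·110.25 + 2·204.49 − 92.16) = ½√537.32 ≈ ½·23.1802 ≈ 11.5901
m_b = ½√(2·92.16 + 2·204.49 − 110.25) = ½√483.05 ≈ ½·21.9784 ≈ 10.9892
m_c = ½√(2·92.16 + 2·110.25 − 204.49) = ½√200.33 ≈ ½·14.1538 ≈ 7.0769

m_a = 11.59, m_b = 10.99, m_c = 7.077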